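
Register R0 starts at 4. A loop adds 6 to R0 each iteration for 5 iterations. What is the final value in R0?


Starting value: R0 = 4
  Iter 1: R0 = 4 + 6 = 10
  Iter 2: R0 = 10 + 6 = 16
  Iter 3: R0 = 16 + 6 = 22
  Iter 4: R0 = 22 + 6 = 28
  Iter 5: R0 = 28 + 6 = 34
Final: R0 = 34

34


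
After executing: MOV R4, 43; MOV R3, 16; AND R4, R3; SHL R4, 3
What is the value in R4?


Register state trace:
  MOV R4, 43  → R4 = 43 (0b00101011)
  MOV R3, 16  → R3 = 16 (0b00010000)
  AND R4, R3  → R4 = 43 AND 16 = 0 (0b00000000)
  SHL R4, 3  → R4 = 0 << 3 = 0
Final: R4 = 0

0


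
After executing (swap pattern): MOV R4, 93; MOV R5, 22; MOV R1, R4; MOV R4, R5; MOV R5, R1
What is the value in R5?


Register state trace (swap pattern):
  MOV R4, 93  → R4 = 93
  MOV R5, 22  → R5 = 22
  MOV R1, R4  → R1 = 93  (save R4)
  MOV R4, R5  → R4 = 22  (R4 gets R5's value)
  MOV R5, R1  → R5 = 93  (R5 gets saved value)
Final: R5 = 93

93


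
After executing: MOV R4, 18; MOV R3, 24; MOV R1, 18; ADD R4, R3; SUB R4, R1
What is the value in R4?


Register state trace:
  MOV R4, 18  → R4 = 18
  MOV R3, 24  → R3 = 24
  MOV R1, 18  → R1 = 18
  ADD R4, R3  → R4 = 18 + 24 = 42
  SUB R4, R1  → R4 = 42 - 18 = 24
Final: R4 = 24

24


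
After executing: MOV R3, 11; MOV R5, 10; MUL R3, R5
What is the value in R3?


Register state trace:
  MOV R3, 11  → R3 = 11
  MOV R5, 10  → R5 = 10
  MUL R3, R5  → R3 = 11 * 10 = 110
Final: R3 = 110

110


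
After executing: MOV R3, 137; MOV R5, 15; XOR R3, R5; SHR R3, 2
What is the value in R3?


Register state trace:
  MOV R3, 137  → R3 = 137 (0b10001001)
  MOV R5, 15  → R5 = 15 (0b00001111)
  XOR R3, R5  → R3 = 137 XOR 15 = 134 (0b10000110)
  SHR R3, 2  → R3 = 134 >> 2 = 33
Final: R3 = 33

33


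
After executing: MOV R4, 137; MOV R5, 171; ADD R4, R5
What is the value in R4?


Register state trace:
  MOV R4, 137  → R4 = 137
  MOV R5, 171  → R5 = 171
  ADD R4, R5  → R4 = 137 + 171 = 308
Final: R4 = 308

308


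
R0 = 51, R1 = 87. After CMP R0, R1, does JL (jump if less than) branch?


Trace:
  R0 = 51, R1 = 87
  CMP R0, R1  → compares 51 vs 87
  JL checks: is 51 less than 87?
  51 < 87, so condition is true
Branch taken: Yes

Yes


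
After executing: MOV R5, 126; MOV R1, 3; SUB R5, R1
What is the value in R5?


Register state trace:
  MOV R5, 126  → R5 = 126
  MOV R1, 3  → R1 = 3
  SUB R5, R1  → R5 = 126 - 3 = 123
Final: R5 = 123

123


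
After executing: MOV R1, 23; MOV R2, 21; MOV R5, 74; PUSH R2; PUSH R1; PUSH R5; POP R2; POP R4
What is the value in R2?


Stack trace (top is rightmost):
  MOV R1, 23  → R1 = 23
  MOV R2, 21  → R2 = 21
  MOV R5, 74  → R5 = 74
  PUSH R2  → stack: [21]
  PUSH R1  → stack: [21, 23]
  PUSH R5  → stack: [21, 23, 74]
  POP R2  → R2 = 74, stack: [21, 23]
  POP R4  → R4 = 23, stack: [21]
Final: R2 = 74

74


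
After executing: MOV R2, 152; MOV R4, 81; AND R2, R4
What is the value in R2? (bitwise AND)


Register state trace:
  MOV R2, 152  → R2 = 152 (0b10011000)
  MOV R4, 81  → R4 = 81 (0b01010001)
  AND R2, R4  → R2 = 152 AND 81 = 16 (0b00010000)
Final: R2 = 16

16


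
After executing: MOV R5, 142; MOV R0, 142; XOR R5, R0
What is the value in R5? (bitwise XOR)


Register state trace:
  MOV R5, 142  → R5 = 142 (0b10001110)
  MOV R0, 142  → R0 = 142 (0b10001110)
  XOR R5, R0  → R5 = 142 XOR 142 = 0 (0b00000000)
Final: R5 = 0

0


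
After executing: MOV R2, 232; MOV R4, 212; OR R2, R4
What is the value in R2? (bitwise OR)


Register state trace:
  MOV R2, 232  → R2 = 232 (0b11101000)
  MOV R4, 212  → R4 = 212 (0b11010100)
  OR R2, R4   → R2 = 232 OR 212 = 252 (0b11111100)
Final: R2 = 252

252


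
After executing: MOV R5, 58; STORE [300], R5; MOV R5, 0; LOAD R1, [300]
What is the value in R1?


Register and memory trace:
  MOV R5, 58  → R5 = 58
  STORE [300], R5  → mem[300] = 58
  MOV R5, 0  → R5 = 0
  LOAD R1, [300]  → R1 = mem[300] = 58
Final: R1 = 58

58


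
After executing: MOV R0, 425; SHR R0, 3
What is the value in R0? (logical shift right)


Register state trace:
  MOV R0, 425  → R0 = 425
  SHR R0, 3  → R0 = 425 >> 3 = 425 // 2^3 = 53
Final: R0 = 53

53


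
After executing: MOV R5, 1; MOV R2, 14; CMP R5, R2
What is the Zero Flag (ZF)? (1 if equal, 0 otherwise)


Register state trace:
  MOV R5, 1  → R5 = 1
  MOV R2, 14  → R2 = 14
  CMP R5, R2  → computes 1 - 14 = -13
  Result is nonzero, so values are not equal
ZF = 0

0


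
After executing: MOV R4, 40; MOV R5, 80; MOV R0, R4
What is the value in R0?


Register state trace:
  MOV R4, 40  → R4 = 40
  MOV R5, 80  → R5 = 80
  MOV R0, R4  → R0 = 40
Final: R0 = 40

40


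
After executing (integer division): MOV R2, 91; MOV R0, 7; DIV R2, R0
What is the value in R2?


Register state trace:
  MOV R2, 91  → R2 = 91
  MOV R0, 7  → R0 = 7
  DIV R2, R0  → R2 = 91 // 7 = 13
Final: R2 = 13

13


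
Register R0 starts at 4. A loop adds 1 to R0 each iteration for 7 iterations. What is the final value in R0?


Starting value: R0 = 4
  Iter 1: R0 = 4 + 1 = 5
  Iter 2: R0 = 5 + 1 = 6
  Iter 3: R0 = 6 + 1 = 7
  Iter 4: R0 = 7 + 1 = 8
  Iter 5: R0 = 8 + 1 = 9
  Iter 6: R0 = 9 + 1 = 10
  Iter 7: R0 = 10 + 1 = 11
Final: R0 = 11

11


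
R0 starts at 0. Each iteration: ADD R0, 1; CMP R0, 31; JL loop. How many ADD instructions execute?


Loop trace (R0 starts at 0, target 31, step 1):
  ADD #1: R0 = 0 + 1 = 1  → 1 < 31, loop
  ADD #2: R0 = 1 + 1 = 2  → 2 < 31, loop
  ADD #3: R0 = 2 + 1 = 3  → 3 < 31, loop
  ADD #4: R0 = 3 + 1 = 4  → 4 < 31, loop
  ADD #5: R0 = 4 + 1 = 5  → 5 < 31, loop
  ADD #6: R0 = 5 + 1 = 6  → 6 < 31, loop
  ADD #7: R0 = 6 + 1 = 7  → 7 < 31, loop
  ADD #8: R0 = 7 + 1 = 8  → 8 < 31, loop
  ADD #9: R0 = 8 + 1 = 9  → 9 < 31, loop
  ADD #10: R0 = 9 + 1 = 10  → 10 < 31, loop
  ADD #11: R0 = 10 + 1 = 11  → 11 < 31, loop
  ADD #12: R0 = 11 + 1 = 12  → 12 < 31, loop
  ADD #13: R0 = 12 + 1 = 13  → 13 < 31, loop
  ADD #14: R0 = 13 + 1 = 14  → 14 < 31, loop
  ADD #15: R0 = 14 + 1 = 15  → 15 < 31, loop
  ADD #16: R0 = 15 + 1 = 16  → 16 < 31, loop
  ADD #17: R0 = 16 + 1 = 17  → 17 < 31, loop
  ADD #18: R0 = 17 + 1 = 18  → 18 < 31, loop
  ADD #19: R0 = 18 + 1 = 19  → 19 < 31, loop
  ADD #20: R0 = 19 + 1 = 20  → 20 < 31, loop
  ADD #21: R0 = 20 + 1 = 21  → 21 < 31, loop
  ADD #22: R0 = 21 + 1 = 22  → 22 < 31, loop
  ADD #23: R0 = 22 + 1 = 23  → 23 < 31, loop
  ADD #24: R0 = 23 + 1 = 24  → 24 < 31, loop
  ADD #25: R0 = 24 + 1 = 25  → 25 < 31, loop
  ADD #26: R0 = 25 + 1 = 26  → 26 < 31, loop
  ADD #27: R0 = 26 + 1 = 27  → 27 < 31, loop
  ADD #28: R0 = 27 + 1 = 28  → 28 < 31, loop
  ADD #29: R0 = 28 + 1 = 29  → 29 < 31, loop
  ADD #30: R0 = 29 + 1 = 30  → 30 < 31, loop
  ADD #31: R0 = 30 + 1 = 31  → 31 >= 31, exit
Total ADD instructions: 31

31


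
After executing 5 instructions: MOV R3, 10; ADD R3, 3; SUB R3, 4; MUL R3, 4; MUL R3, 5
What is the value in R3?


Register state trace:
  MOV R3, 10  → R3 = 10
  ADD R3, 3  → R3 = 10 + 3 = 13
  SUB R3, 4  → R3 = 13 - 4 = 9
  MUL R3, 4  → R3 = 9 * 4 = 36
  MUL R3, 5  → R3 = 36 * 5 = 180
Final: R3 = 180

180


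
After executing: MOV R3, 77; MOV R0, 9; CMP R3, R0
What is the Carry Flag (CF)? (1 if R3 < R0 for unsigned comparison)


Register state trace:
  MOV R3, 77  → R3 = 77
  MOV R0, 9  → R0 = 9
  CMP R3, R0  → unsigned 77 - 9: no borrow
  77 >= 9, so CF = 0
CF = 0

0


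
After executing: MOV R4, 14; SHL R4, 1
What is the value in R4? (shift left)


Register state trace:
  MOV R4, 14  → R4 = 14
  SHL R4, 1  → R4 = 14 << 1 = 14 * 2^1 = 28
Final: R4 = 28

28


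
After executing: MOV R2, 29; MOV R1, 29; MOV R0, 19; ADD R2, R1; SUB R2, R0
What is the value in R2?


Register state trace:
  MOV R2, 29  → R2 = 29
  MOV R1, 29  → R1 = 29
  MOV R0, 19  → R0 = 19
  ADD R2, R1  → R2 = 29 + 29 = 58
  SUB R2, R0  → R2 = 58 - 19 = 39
Final: R2 = 39

39


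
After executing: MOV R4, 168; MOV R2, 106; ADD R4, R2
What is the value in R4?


Register state trace:
  MOV R4, 168  → R4 = 168
  MOV R2, 106  → R2 = 106
  ADD R4, R2  → R4 = 168 + 106 = 274
Final: R4 = 274

274


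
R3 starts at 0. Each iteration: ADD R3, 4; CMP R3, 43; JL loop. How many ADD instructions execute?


Loop trace (R3 starts at 0, target 43, step 4):
  ADD #1: R3 = 0 + 4 = 4  → 4 < 43, loop
  ADD #2: R3 = 4 + 4 = 8  → 8 < 43, loop
  ADD #3: R3 = 8 + 4 = 12  → 12 < 43, loop
  ADD #4: R3 = 12 + 4 = 16  → 16 < 43, loop
  ADD #5: R3 = 16 + 4 = 20  → 20 < 43, loop
  ADD #6: R3 = 20 + 4 = 24  → 24 < 43, loop
  ADD #7: R3 = 24 + 4 = 28  → 28 < 43, loop
  ADD #8: R3 = 28 + 4 = 32  → 32 < 43, loop
  ADD #9: R3 = 32 + 4 = 36  → 36 < 43, loop
  ADD #10: R3 = 36 + 4 = 40  → 40 < 43, loop
  ADD #11: R3 = 40 + 4 = 44  → 44 >= 43, exit
Total ADD instructions: 11

11


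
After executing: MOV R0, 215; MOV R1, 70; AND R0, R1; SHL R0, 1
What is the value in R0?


Register state trace:
  MOV R0, 215  → R0 = 215 (0b11010111)
  MOV R1, 70  → R1 = 70 (0b01000110)
  AND R0, R1  → R0 = 215 AND 70 = 70 (0b01000110)
  SHL R0, 1  → R0 = 70 << 1 = 140
Final: R0 = 140

140


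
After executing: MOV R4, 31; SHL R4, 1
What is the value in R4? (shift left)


Register state trace:
  MOV R4, 31  → R4 = 31
  SHL R4, 1  → R4 = 31 << 1 = 31 * 2^1 = 62
Final: R4 = 62

62


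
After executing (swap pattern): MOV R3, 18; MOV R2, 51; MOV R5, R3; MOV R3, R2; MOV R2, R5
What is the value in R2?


Register state trace (swap pattern):
  MOV R3, 18  → R3 = 18
  MOV R2, 51  → R2 = 51
  MOV R5, R3  → R5 = 18  (save R3)
  MOV R3, R2  → R3 = 51  (R3 gets R2's value)
  MOV R2, R5  → R2 = 18  (R2 gets saved value)
Final: R2 = 18

18


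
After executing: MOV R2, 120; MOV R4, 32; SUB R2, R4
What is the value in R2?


Register state trace:
  MOV R2, 120  → R2 = 120
  MOV R4, 32  → R4 = 32
  SUB R2, R4  → R2 = 120 - 32 = 88
Final: R2 = 88

88


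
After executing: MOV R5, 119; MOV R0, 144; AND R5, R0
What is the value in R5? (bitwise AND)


Register state trace:
  MOV R5, 119  → R5 = 119 (0b01110111)
  MOV R0, 144  → R0 = 144 (0b10010000)
  AND R5, R0  → R5 = 119 AND 144 = 16 (0b00010000)
Final: R5 = 16

16


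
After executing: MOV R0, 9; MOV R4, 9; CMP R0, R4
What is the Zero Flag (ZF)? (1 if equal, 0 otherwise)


Register state trace:
  MOV R0, 9  → R0 = 9
  MOV R4, 9  → R4 = 9
  CMP R0, R4  → computes 9 - 9 = 0
  Result is zero, so values are equal
ZF = 1

1


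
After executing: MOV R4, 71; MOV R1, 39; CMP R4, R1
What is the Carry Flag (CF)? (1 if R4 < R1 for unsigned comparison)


Register state trace:
  MOV R4, 71  → R4 = 71
  MOV R1, 39  → R1 = 39
  CMP R4, R1  → unsigned 71 - 39: no borrow
  71 >= 39, so CF = 0
CF = 0

0


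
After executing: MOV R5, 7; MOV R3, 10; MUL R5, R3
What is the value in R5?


Register state trace:
  MOV R5, 7  → R5 = 7
  MOV R3, 10  → R3 = 10
  MUL R5, R3  → R5 = 7 * 10 = 70
Final: R5 = 70

70


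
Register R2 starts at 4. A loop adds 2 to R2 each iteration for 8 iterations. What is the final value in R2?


Starting value: R2 = 4
  Iter 1: R2 = 4 + 2 = 6
  Iter 2: R2 = 6 + 2 = 8
  Iter 3: R2 = 8 + 2 = 10
  Iter 4: R2 = 10 + 2 = 12
  Iter 5: R2 = 12 + 2 = 14
  Iter 6: R2 = 14 + 2 = 16
  Iter 7: R2 = 16 + 2 = 18
  Iter 8: R2 = 18 + 2 = 20
Final: R2 = 20

20


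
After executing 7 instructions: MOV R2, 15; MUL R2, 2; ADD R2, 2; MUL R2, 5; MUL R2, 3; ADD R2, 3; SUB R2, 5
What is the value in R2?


Register state trace:
  MOV R2, 15  → R2 = 15
  MUL R2, 2  → R2 = 15 * 2 = 30
  ADD R2, 2  → R2 = 30 + 2 = 32
  MUL R2, 5  → R2 = 32 * 5 = 160
  MUL R2, 3  → R2 = 160 * 3 = 480
  ADD R2, 3  → R2 = 480 + 3 = 483
  SUB R2, 5  → R2 = 483 - 5 = 478
Final: R2 = 478

478


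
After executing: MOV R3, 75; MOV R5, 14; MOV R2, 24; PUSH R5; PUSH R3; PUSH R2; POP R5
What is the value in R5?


Stack trace (top is rightmost):
  MOV R3, 75  → R3 = 75
  MOV R5, 14  → R5 = 14
  MOV R2, 24  → R2 = 24
  PUSH R5  → stack: [14]
  PUSH R3  → stack: [14, 75]
  PUSH R2  → stack: [14, 75, 24]
  POP R5  → R5 = 24, stack: [14, 75]
Final: R5 = 24

24


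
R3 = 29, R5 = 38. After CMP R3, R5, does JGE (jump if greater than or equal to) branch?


Trace:
  R3 = 29, R5 = 38
  CMP R3, R5  → compares 29 vs 38
  JGE checks: is 29 greater than or equal to 38?
  29 < 38, so condition is false
Branch taken: No

No


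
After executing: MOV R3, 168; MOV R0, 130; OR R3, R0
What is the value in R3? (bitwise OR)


Register state trace:
  MOV R3, 168  → R3 = 168 (0b10101000)
  MOV R0, 130  → R0 = 130 (0b10000010)
  OR R3, R0   → R3 = 168 OR 130 = 170 (0b10101010)
Final: R3 = 170

170


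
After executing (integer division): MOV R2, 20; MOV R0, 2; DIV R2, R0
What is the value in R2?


Register state trace:
  MOV R2, 20  → R2 = 20
  MOV R0, 2  → R0 = 2
  DIV R2, R0  → R2 = 20 // 2 = 10
Final: R2 = 10

10


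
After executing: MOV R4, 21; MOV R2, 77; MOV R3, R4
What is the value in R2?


Register state trace:
  MOV R4, 21  → R4 = 21
  MOV R2, 77  → R2 = 77
  MOV R3, R4  → R3 = 21
Final: R2 = 77

77


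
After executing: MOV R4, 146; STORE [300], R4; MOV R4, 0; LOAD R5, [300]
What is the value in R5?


Register and memory trace:
  MOV R4, 146  → R4 = 146
  STORE [300], R4  → mem[300] = 146
  MOV R4, 0  → R4 = 0
  LOAD R5, [300]  → R5 = mem[300] = 146
Final: R5 = 146

146


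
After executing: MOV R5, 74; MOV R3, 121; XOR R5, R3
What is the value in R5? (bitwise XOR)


Register state trace:
  MOV R5, 74  → R5 = 74 (0b01001010)
  MOV R3, 121  → R3 = 121 (0b01111001)
  XOR R5, R3  → R5 = 74 XOR 121 = 51 (0b00110011)
Final: R5 = 51

51


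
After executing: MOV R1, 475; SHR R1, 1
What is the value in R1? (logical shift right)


Register state trace:
  MOV R1, 475  → R1 = 475
  SHR R1, 1  → R1 = 475 >> 1 = 475 // 2^1 = 237
Final: R1 = 237

237


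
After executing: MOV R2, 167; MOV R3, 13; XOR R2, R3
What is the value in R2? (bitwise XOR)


Register state trace:
  MOV R2, 167  → R2 = 167 (0b10100111)
  MOV R3, 13  → R3 = 13 (0b00001101)
  XOR R2, R3  → R2 = 167 XOR 13 = 170 (0b10101010)
Final: R2 = 170

170


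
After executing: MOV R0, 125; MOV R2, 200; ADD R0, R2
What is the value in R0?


Register state trace:
  MOV R0, 125  → R0 = 125
  MOV R2, 200  → R2 = 200
  ADD R0, R2  → R0 = 125 + 200 = 325
Final: R0 = 325

325


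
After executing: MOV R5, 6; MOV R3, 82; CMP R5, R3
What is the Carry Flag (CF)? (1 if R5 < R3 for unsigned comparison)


Register state trace:
  MOV R5, 6  → R5 = 6
  MOV R3, 82  → R3 = 82
  CMP R5, R3  → unsigned 6 - 82: borrow occurs
  6 < 82, so CF = 1
CF = 1

1


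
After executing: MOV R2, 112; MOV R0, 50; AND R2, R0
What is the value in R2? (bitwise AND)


Register state trace:
  MOV R2, 112  → R2 = 112 (0b01110000)
  MOV R0, 50  → R0 = 50 (0b00110010)
  AND R2, R0  → R2 = 112 AND 50 = 48 (0b00110000)
Final: R2 = 48

48


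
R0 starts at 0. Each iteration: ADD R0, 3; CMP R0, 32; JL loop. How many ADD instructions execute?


Loop trace (R0 starts at 0, target 32, step 3):
  ADD #1: R0 = 0 + 3 = 3  → 3 < 32, loop
  ADD #2: R0 = 3 + 3 = 6  → 6 < 32, loop
  ADD #3: R0 = 6 + 3 = 9  → 9 < 32, loop
  ADD #4: R0 = 9 + 3 = 12  → 12 < 32, loop
  ADD #5: R0 = 12 + 3 = 15  → 15 < 32, loop
  ADD #6: R0 = 15 + 3 = 18  → 18 < 32, loop
  ADD #7: R0 = 18 + 3 = 21  → 21 < 32, loop
  ADD #8: R0 = 21 + 3 = 24  → 24 < 32, loop
  ADD #9: R0 = 24 + 3 = 27  → 27 < 32, loop
  ADD #10: R0 = 27 + 3 = 30  → 30 < 32, loop
  ADD #11: R0 = 30 + 3 = 33  → 33 >= 32, exit
Total ADD instructions: 11

11


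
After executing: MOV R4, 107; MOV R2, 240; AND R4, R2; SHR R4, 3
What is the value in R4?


Register state trace:
  MOV R4, 107  → R4 = 107 (0b01101011)
  MOV R2, 240  → R2 = 240 (0b11110000)
  AND R4, R2  → R4 = 107 AND 240 = 96 (0b01100000)
  SHR R4, 3  → R4 = 96 >> 3 = 12
Final: R4 = 12

12


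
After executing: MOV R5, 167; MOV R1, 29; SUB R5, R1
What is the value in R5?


Register state trace:
  MOV R5, 167  → R5 = 167
  MOV R1, 29  → R1 = 29
  SUB R5, R1  → R5 = 167 - 29 = 138
Final: R5 = 138

138


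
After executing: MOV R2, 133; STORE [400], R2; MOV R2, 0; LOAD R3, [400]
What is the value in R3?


Register and memory trace:
  MOV R2, 133  → R2 = 133
  STORE [400], R2  → mem[400] = 133
  MOV R2, 0  → R2 = 0
  LOAD R3, [400]  → R3 = mem[400] = 133
Final: R3 = 133

133


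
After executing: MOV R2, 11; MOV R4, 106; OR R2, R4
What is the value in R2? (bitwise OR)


Register state trace:
  MOV R2, 11  → R2 = 11 (0b00001011)
  MOV R4, 106  → R4 = 106 (0b01101010)
  OR R2, R4   → R2 = 11 OR 106 = 107 (0b01101011)
Final: R2 = 107

107


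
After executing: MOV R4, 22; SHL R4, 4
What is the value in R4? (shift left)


Register state trace:
  MOV R4, 22  → R4 = 22
  SHL R4, 4  → R4 = 22 << 4 = 22 * 2^4 = 352
Final: R4 = 352

352


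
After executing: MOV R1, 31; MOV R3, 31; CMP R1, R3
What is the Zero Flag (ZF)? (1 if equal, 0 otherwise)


Register state trace:
  MOV R1, 31  → R1 = 31
  MOV R3, 31  → R3 = 31
  CMP R1, R3  → computes 31 - 31 = 0
  Result is zero, so values are equal
ZF = 1

1


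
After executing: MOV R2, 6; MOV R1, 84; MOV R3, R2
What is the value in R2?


Register state trace:
  MOV R2, 6  → R2 = 6
  MOV R1, 84  → R1 = 84
  MOV R3, R2  → R3 = 6
Final: R2 = 6

6


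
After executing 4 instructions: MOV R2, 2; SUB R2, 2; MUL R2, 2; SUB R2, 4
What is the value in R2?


Register state trace:
  MOV R2, 2  → R2 = 2
  SUB R2, 2  → R2 = 2 - 2 = 0
  MUL R2, 2  → R2 = 0 * 2 = 0
  SUB R2, 4  → R2 = 0 - 4 = -4
Final: R2 = -4

-4


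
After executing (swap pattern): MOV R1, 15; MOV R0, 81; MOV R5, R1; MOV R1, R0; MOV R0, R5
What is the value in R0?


Register state trace (swap pattern):
  MOV R1, 15  → R1 = 15
  MOV R0, 81  → R0 = 81
  MOV R5, R1  → R5 = 15  (save R1)
  MOV R1, R0  → R1 = 81  (R1 gets R0's value)
  MOV R0, R5  → R0 = 15  (R0 gets saved value)
Final: R0 = 15

15


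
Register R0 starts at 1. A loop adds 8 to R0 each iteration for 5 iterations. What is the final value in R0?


Starting value: R0 = 1
  Iter 1: R0 = 1 + 8 = 9
  Iter 2: R0 = 9 + 8 = 17
  Iter 3: R0 = 17 + 8 = 25
  Iter 4: R0 = 25 + 8 = 33
  Iter 5: R0 = 33 + 8 = 41
Final: R0 = 41

41


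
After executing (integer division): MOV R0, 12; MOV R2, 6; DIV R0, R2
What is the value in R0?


Register state trace:
  MOV R0, 12  → R0 = 12
  MOV R2, 6  → R2 = 6
  DIV R0, R2  → R0 = 12 // 6 = 2
Final: R0 = 2

2


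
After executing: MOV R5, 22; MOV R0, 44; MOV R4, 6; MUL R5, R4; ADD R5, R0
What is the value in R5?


Register state trace:
  MOV R5, 22  → R5 = 22
  MOV R0, 44  → R0 = 44
  MOV R4, 6  → R4 = 6
  MUL R5, R4  → R5 = 22 * 6 = 132
  ADD R5, R0  → R5 = 132 + 44 = 176
Final: R5 = 176

176


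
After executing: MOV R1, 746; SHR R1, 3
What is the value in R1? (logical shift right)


Register state trace:
  MOV R1, 746  → R1 = 746
  SHR R1, 3  → R1 = 746 >> 3 = 746 // 2^3 = 93
Final: R1 = 93

93


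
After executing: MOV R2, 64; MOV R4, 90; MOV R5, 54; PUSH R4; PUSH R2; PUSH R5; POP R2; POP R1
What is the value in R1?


Stack trace (top is rightmost):
  MOV R2, 64  → R2 = 64
  MOV R4, 90  → R4 = 90
  MOV R5, 54  → R5 = 54
  PUSH R4  → stack: [90]
  PUSH R2  → stack: [90, 64]
  PUSH R5  → stack: [90, 64, 54]
  POP R2  → R2 = 54, stack: [90, 64]
  POP R1  → R1 = 64, stack: [90]
Final: R1 = 64

64


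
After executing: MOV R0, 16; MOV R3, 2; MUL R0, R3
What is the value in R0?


Register state trace:
  MOV R0, 16  → R0 = 16
  MOV R3, 2  → R3 = 2
  MUL R0, R3  → R0 = 16 * 2 = 32
Final: R0 = 32

32


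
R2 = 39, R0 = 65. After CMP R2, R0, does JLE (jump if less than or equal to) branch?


Trace:
  R2 = 39, R0 = 65
  CMP R2, R0  → compares 39 vs 65
  JLE checks: is 39 less than or equal to 65?
  39 < 65, so condition is true
Branch taken: Yes

Yes


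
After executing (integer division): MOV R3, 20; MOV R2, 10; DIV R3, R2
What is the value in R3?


Register state trace:
  MOV R3, 20  → R3 = 20
  MOV R2, 10  → R2 = 10
  DIV R3, R2  → R3 = 20 // 10 = 2
Final: R3 = 2

2


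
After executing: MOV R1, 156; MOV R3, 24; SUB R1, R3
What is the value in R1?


Register state trace:
  MOV R1, 156  → R1 = 156
  MOV R3, 24  → R3 = 24
  SUB R1, R3  → R1 = 156 - 24 = 132
Final: R1 = 132

132


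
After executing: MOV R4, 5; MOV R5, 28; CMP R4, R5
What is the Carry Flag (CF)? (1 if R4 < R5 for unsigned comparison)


Register state trace:
  MOV R4, 5  → R4 = 5
  MOV R5, 28  → R5 = 28
  CMP R4, R5  → unsigned 5 - 28: borrow occurs
  5 < 28, so CF = 1
CF = 1

1


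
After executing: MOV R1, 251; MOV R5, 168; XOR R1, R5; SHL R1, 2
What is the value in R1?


Register state trace:
  MOV R1, 251  → R1 = 251 (0b11111011)
  MOV R5, 168  → R5 = 168 (0b10101000)
  XOR R1, R5  → R1 = 251 XOR 168 = 83 (0b01010011)
  SHL R1, 2  → R1 = 83 << 2 = 332
Final: R1 = 332

332


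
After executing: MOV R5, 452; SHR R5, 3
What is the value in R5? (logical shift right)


Register state trace:
  MOV R5, 452  → R5 = 452
  SHR R5, 3  → R5 = 452 >> 3 = 452 // 2^3 = 56
Final: R5 = 56

56


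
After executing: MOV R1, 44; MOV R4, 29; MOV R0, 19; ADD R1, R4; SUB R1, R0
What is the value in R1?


Register state trace:
  MOV R1, 44  → R1 = 44
  MOV R4, 29  → R4 = 29
  MOV R0, 19  → R0 = 19
  ADD R1, R4  → R1 = 44 + 29 = 73
  SUB R1, R0  → R1 = 73 - 19 = 54
Final: R1 = 54

54


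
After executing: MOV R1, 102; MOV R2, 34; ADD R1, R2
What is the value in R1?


Register state trace:
  MOV R1, 102  → R1 = 102
  MOV R2, 34  → R2 = 34
  ADD R1, R2  → R1 = 102 + 34 = 136
Final: R1 = 136

136


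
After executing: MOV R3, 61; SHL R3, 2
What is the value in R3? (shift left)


Register state trace:
  MOV R3, 61  → R3 = 61
  SHL R3, 2  → R3 = 61 << 2 = 61 * 2^2 = 244
Final: R3 = 244

244


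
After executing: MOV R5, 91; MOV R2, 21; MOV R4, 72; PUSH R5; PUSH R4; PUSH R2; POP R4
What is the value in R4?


Stack trace (top is rightmost):
  MOV R5, 91  → R5 = 91
  MOV R2, 21  → R2 = 21
  MOV R4, 72  → R4 = 72
  PUSH R5  → stack: [91]
  PUSH R4  → stack: [91, 72]
  PUSH R2  → stack: [91, 72, 21]
  POP R4  → R4 = 21, stack: [91, 72]
Final: R4 = 21

21


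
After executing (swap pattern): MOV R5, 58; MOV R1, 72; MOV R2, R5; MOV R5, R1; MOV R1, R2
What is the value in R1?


Register state trace (swap pattern):
  MOV R5, 58  → R5 = 58
  MOV R1, 72  → R1 = 72
  MOV R2, R5  → R2 = 58  (save R5)
  MOV R5, R1  → R5 = 72  (R5 gets R1's value)
  MOV R1, R2  → R1 = 58  (R1 gets saved value)
Final: R1 = 58

58


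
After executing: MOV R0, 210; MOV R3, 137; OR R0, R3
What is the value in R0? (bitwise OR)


Register state trace:
  MOV R0, 210  → R0 = 210 (0b11010010)
  MOV R3, 137  → R3 = 137 (0b10001001)
  OR R0, R3   → R0 = 210 OR 137 = 219 (0b11011011)
Final: R0 = 219

219


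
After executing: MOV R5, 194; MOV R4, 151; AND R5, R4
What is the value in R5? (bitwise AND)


Register state trace:
  MOV R5, 194  → R5 = 194 (0b11000010)
  MOV R4, 151  → R4 = 151 (0b10010111)
  AND R5, R4  → R5 = 194 AND 151 = 130 (0b10000010)
Final: R5 = 130

130


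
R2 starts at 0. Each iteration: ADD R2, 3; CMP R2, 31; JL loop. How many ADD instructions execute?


Loop trace (R2 starts at 0, target 31, step 3):
  ADD #1: R2 = 0 + 3 = 3  → 3 < 31, loop
  ADD #2: R2 = 3 + 3 = 6  → 6 < 31, loop
  ADD #3: R2 = 6 + 3 = 9  → 9 < 31, loop
  ADD #4: R2 = 9 + 3 = 12  → 12 < 31, loop
  ADD #5: R2 = 12 + 3 = 15  → 15 < 31, loop
  ADD #6: R2 = 15 + 3 = 18  → 18 < 31, loop
  ADD #7: R2 = 18 + 3 = 21  → 21 < 31, loop
  ADD #8: R2 = 21 + 3 = 24  → 24 < 31, loop
  ADD #9: R2 = 24 + 3 = 27  → 27 < 31, loop
  ADD #10: R2 = 27 + 3 = 30  → 30 < 31, loop
  ADD #11: R2 = 30 + 3 = 33  → 33 >= 31, exit
Total ADD instructions: 11

11


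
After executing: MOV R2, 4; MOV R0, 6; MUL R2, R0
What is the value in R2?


Register state trace:
  MOV R2, 4  → R2 = 4
  MOV R0, 6  → R0 = 6
  MUL R2, R0  → R2 = 4 * 6 = 24
Final: R2 = 24

24


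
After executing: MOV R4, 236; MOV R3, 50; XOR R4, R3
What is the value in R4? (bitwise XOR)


Register state trace:
  MOV R4, 236  → R4 = 236 (0b11101100)
  MOV R3, 50  → R3 = 50 (0b00110010)
  XOR R4, R3  → R4 = 236 XOR 50 = 222 (0b11011110)
Final: R4 = 222

222


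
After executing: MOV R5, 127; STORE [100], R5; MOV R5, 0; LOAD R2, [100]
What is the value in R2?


Register and memory trace:
  MOV R5, 127  → R5 = 127
  STORE [100], R5  → mem[100] = 127
  MOV R5, 0  → R5 = 0
  LOAD R2, [100]  → R2 = mem[100] = 127
Final: R2 = 127

127


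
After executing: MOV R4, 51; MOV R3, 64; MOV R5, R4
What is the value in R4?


Register state trace:
  MOV R4, 51  → R4 = 51
  MOV R3, 64  → R3 = 64
  MOV R5, R4  → R5 = 51
Final: R4 = 51

51


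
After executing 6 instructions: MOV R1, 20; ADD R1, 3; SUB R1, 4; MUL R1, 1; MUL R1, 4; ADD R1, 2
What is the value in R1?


Register state trace:
  MOV R1, 20  → R1 = 20
  ADD R1, 3  → R1 = 20 + 3 = 23
  SUB R1, 4  → R1 = 23 - 4 = 19
  MUL R1, 1  → R1 = 19 * 1 = 19
  MUL R1, 4  → R1 = 19 * 4 = 76
  ADD R1, 2  → R1 = 76 + 2 = 78
Final: R1 = 78

78


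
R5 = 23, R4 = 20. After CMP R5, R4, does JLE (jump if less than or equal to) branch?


Trace:
  R5 = 23, R4 = 20
  CMP R5, R4  → compares 23 vs 20
  JLE checks: is 23 less than or equal to 20?
  23 > 20, so condition is false
Branch taken: No

No


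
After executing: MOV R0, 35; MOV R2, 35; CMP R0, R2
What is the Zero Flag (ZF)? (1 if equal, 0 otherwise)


Register state trace:
  MOV R0, 35  → R0 = 35
  MOV R2, 35  → R2 = 35
  CMP R0, R2  → computes 35 - 35 = 0
  Result is zero, so values are equal
ZF = 1

1


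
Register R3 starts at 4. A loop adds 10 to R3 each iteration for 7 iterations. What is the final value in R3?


Starting value: R3 = 4
  Iter 1: R3 = 4 + 10 = 14
  Iter 2: R3 = 14 + 10 = 24
  Iter 3: R3 = 24 + 10 = 34
  Iter 4: R3 = 34 + 10 = 44
  Iter 5: R3 = 44 + 10 = 54
  Iter 6: R3 = 54 + 10 = 64
  Iter 7: R3 = 64 + 10 = 74
Final: R3 = 74

74


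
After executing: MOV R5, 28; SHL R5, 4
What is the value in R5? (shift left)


Register state trace:
  MOV R5, 28  → R5 = 28
  SHL R5, 4  → R5 = 28 << 4 = 28 * 2^4 = 448
Final: R5 = 448

448


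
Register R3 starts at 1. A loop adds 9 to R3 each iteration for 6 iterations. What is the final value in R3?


Starting value: R3 = 1
  Iter 1: R3 = 1 + 9 = 10
  Iter 2: R3 = 10 + 9 = 19
  Iter 3: R3 = 19 + 9 = 28
  Iter 4: R3 = 28 + 9 = 37
  Iter 5: R3 = 37 + 9 = 46
  Iter 6: R3 = 46 + 9 = 55
Final: R3 = 55

55


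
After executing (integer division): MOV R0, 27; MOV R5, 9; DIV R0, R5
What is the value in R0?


Register state trace:
  MOV R0, 27  → R0 = 27
  MOV R5, 9  → R5 = 9
  DIV R0, R5  → R0 = 27 // 9 = 3
Final: R0 = 3

3


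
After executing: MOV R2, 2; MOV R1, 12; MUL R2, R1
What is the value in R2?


Register state trace:
  MOV R2, 2  → R2 = 2
  MOV R1, 12  → R1 = 12
  MUL R2, R1  → R2 = 2 * 12 = 24
Final: R2 = 24

24


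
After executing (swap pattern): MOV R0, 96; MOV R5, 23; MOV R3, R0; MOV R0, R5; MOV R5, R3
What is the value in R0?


Register state trace (swap pattern):
  MOV R0, 96  → R0 = 96
  MOV R5, 23  → R5 = 23
  MOV R3, R0  → R3 = 96  (save R0)
  MOV R0, R5  → R0 = 23  (R0 gets R5's value)
  MOV R5, R3  → R5 = 96  (R5 gets saved value)
Final: R0 = 23

23


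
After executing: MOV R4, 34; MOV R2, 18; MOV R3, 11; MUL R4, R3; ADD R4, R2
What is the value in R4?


Register state trace:
  MOV R4, 34  → R4 = 34
  MOV R2, 18  → R2 = 18
  MOV R3, 11  → R3 = 11
  MUL R4, R3  → R4 = 34 * 11 = 374
  ADD R4, R2  → R4 = 374 + 18 = 392
Final: R4 = 392

392


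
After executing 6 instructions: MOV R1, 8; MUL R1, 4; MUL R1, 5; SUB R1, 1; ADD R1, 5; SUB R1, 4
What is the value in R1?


Register state trace:
  MOV R1, 8  → R1 = 8
  MUL R1, 4  → R1 = 8 * 4 = 32
  MUL R1, 5  → R1 = 32 * 5 = 160
  SUB R1, 1  → R1 = 160 - 1 = 159
  ADD R1, 5  → R1 = 159 + 5 = 164
  SUB R1, 4  → R1 = 164 - 4 = 160
Final: R1 = 160

160


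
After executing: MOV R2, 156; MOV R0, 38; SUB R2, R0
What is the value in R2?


Register state trace:
  MOV R2, 156  → R2 = 156
  MOV R0, 38  → R0 = 38
  SUB R2, R0  → R2 = 156 - 38 = 118
Final: R2 = 118

118


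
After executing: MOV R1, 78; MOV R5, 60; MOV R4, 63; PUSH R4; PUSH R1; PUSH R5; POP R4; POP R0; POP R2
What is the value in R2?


Stack trace (top is rightmost):
  MOV R1, 78  → R1 = 78
  MOV R5, 60  → R5 = 60
  MOV R4, 63  → R4 = 63
  PUSH R4  → stack: [63]
  PUSH R1  → stack: [63, 78]
  PUSH R5  → stack: [63, 78, 60]
  POP R4  → R4 = 60, stack: [63, 78]
  POP R0  → R0 = 78, stack: [63]
  POP R2  → R2 = 63, stack: []
Final: R2 = 63

63


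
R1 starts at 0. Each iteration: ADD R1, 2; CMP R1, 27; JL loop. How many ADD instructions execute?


Loop trace (R1 starts at 0, target 27, step 2):
  ADD #1: R1 = 0 + 2 = 2  → 2 < 27, loop
  ADD #2: R1 = 2 + 2 = 4  → 4 < 27, loop
  ADD #3: R1 = 4 + 2 = 6  → 6 < 27, loop
  ADD #4: R1 = 6 + 2 = 8  → 8 < 27, loop
  ADD #5: R1 = 8 + 2 = 10  → 10 < 27, loop
  ADD #6: R1 = 10 + 2 = 12  → 12 < 27, loop
  ADD #7: R1 = 12 + 2 = 14  → 14 < 27, loop
  ADD #8: R1 = 14 + 2 = 16  → 16 < 27, loop
  ADD #9: R1 = 16 + 2 = 18  → 18 < 27, loop
  ADD #10: R1 = 18 + 2 = 20  → 20 < 27, loop
  ADD #11: R1 = 20 + 2 = 22  → 22 < 27, loop
  ADD #12: R1 = 22 + 2 = 24  → 24 < 27, loop
  ADD #13: R1 = 24 + 2 = 26  → 26 < 27, loop
  ADD #14: R1 = 26 + 2 = 28  → 28 >= 27, exit
Total ADD instructions: 14

14


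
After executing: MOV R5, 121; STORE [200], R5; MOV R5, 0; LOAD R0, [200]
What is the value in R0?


Register and memory trace:
  MOV R5, 121  → R5 = 121
  STORE [200], R5  → mem[200] = 121
  MOV R5, 0  → R5 = 0
  LOAD R0, [200]  → R0 = mem[200] = 121
Final: R0 = 121

121


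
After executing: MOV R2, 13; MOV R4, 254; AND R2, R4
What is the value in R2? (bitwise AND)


Register state trace:
  MOV R2, 13  → R2 = 13 (0b00001101)
  MOV R4, 254  → R4 = 254 (0b11111110)
  AND R2, R4  → R2 = 13 AND 254 = 12 (0b00001100)
Final: R2 = 12

12


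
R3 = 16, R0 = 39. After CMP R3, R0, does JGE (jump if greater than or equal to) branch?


Trace:
  R3 = 16, R0 = 39
  CMP R3, R0  → compares 16 vs 39
  JGE checks: is 16 greater than or equal to 39?
  16 < 39, so condition is false
Branch taken: No

No


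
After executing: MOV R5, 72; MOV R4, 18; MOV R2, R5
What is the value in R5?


Register state trace:
  MOV R5, 72  → R5 = 72
  MOV R4, 18  → R4 = 18
  MOV R2, R5  → R2 = 72
Final: R5 = 72

72


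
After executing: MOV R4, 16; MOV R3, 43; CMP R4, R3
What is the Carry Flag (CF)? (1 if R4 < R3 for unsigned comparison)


Register state trace:
  MOV R4, 16  → R4 = 16
  MOV R3, 43  → R3 = 43
  CMP R4, R3  → unsigned 16 - 43: borrow occurs
  16 < 43, so CF = 1
CF = 1

1


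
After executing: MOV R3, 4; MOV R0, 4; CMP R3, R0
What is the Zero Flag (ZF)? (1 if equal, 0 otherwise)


Register state trace:
  MOV R3, 4  → R3 = 4
  MOV R0, 4  → R0 = 4
  CMP R3, R0  → computes 4 - 4 = 0
  Result is zero, so values are equal
ZF = 1

1


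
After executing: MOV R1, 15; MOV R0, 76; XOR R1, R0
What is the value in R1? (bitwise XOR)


Register state trace:
  MOV R1, 15  → R1 = 15 (0b00001111)
  MOV R0, 76  → R0 = 76 (0b01001100)
  XOR R1, R0  → R1 = 15 XOR 76 = 67 (0b01000011)
Final: R1 = 67

67


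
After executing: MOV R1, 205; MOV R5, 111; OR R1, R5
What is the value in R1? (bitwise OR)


Register state trace:
  MOV R1, 205  → R1 = 205 (0b11001101)
  MOV R5, 111  → R5 = 111 (0b01101111)
  OR R1, R5   → R1 = 205 OR 111 = 239 (0b11101111)
Final: R1 = 239

239


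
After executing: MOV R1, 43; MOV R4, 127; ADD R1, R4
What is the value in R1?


Register state trace:
  MOV R1, 43  → R1 = 43
  MOV R4, 127  → R4 = 127
  ADD R1, R4  → R1 = 43 + 127 = 170
Final: R1 = 170

170


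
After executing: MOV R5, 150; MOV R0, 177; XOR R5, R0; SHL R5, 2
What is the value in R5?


Register state trace:
  MOV R5, 150  → R5 = 150 (0b10010110)
  MOV R0, 177  → R0 = 177 (0b10110001)
  XOR R5, R0  → R5 = 150 XOR 177 = 39 (0b00100111)
  SHL R5, 2  → R5 = 39 << 2 = 156
Final: R5 = 156

156


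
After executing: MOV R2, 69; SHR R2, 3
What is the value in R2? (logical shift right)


Register state trace:
  MOV R2, 69  → R2 = 69
  SHR R2, 3  → R2 = 69 >> 3 = 69 // 2^3 = 8
Final: R2 = 8

8


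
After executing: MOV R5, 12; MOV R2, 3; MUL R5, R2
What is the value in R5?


Register state trace:
  MOV R5, 12  → R5 = 12
  MOV R2, 3  → R2 = 3
  MUL R5, R2  → R5 = 12 * 3 = 36
Final: R5 = 36

36


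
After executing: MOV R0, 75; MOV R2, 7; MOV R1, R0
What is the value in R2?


Register state trace:
  MOV R0, 75  → R0 = 75
  MOV R2, 7  → R2 = 7
  MOV R1, R0  → R1 = 75
Final: R2 = 7

7


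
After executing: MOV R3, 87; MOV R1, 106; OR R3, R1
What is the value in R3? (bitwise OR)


Register state trace:
  MOV R3, 87  → R3 = 87 (0b01010111)
  MOV R1, 106  → R1 = 106 (0b01101010)
  OR R3, R1   → R3 = 87 OR 106 = 127 (0b01111111)
Final: R3 = 127

127


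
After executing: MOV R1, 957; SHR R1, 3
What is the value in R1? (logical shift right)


Register state trace:
  MOV R1, 957  → R1 = 957
  SHR R1, 3  → R1 = 957 >> 3 = 957 // 2^3 = 119
Final: R1 = 119

119


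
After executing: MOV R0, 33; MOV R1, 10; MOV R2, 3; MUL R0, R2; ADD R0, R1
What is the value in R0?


Register state trace:
  MOV R0, 33  → R0 = 33
  MOV R1, 10  → R1 = 10
  MOV R2, 3  → R2 = 3
  MUL R0, R2  → R0 = 33 * 3 = 99
  ADD R0, R1  → R0 = 99 + 10 = 109
Final: R0 = 109

109


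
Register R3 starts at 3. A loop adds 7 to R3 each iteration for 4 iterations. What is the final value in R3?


Starting value: R3 = 3
  Iter 1: R3 = 3 + 7 = 10
  Iter 2: R3 = 10 + 7 = 17
  Iter 3: R3 = 17 + 7 = 24
  Iter 4: R3 = 24 + 7 = 31
Final: R3 = 31

31


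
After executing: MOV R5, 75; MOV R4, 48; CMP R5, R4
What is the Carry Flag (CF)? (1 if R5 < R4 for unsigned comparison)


Register state trace:
  MOV R5, 75  → R5 = 75
  MOV R4, 48  → R4 = 48
  CMP R5, R4  → unsigned 75 - 48: no borrow
  75 >= 48, so CF = 0
CF = 0

0


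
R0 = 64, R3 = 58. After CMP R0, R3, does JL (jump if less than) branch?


Trace:
  R0 = 64, R3 = 58
  CMP R0, R3  → compares 64 vs 58
  JL checks: is 64 less than 58?
  64 > 58, so condition is false
Branch taken: No

No


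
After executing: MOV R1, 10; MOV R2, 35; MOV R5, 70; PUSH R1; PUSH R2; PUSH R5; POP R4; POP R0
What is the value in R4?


Stack trace (top is rightmost):
  MOV R1, 10  → R1 = 10
  MOV R2, 35  → R2 = 35
  MOV R5, 70  → R5 = 70
  PUSH R1  → stack: [10]
  PUSH R2  → stack: [10, 35]
  PUSH R5  → stack: [10, 35, 70]
  POP R4  → R4 = 70, stack: [10, 35]
  POP R0  → R0 = 35, stack: [10]
Final: R4 = 70

70


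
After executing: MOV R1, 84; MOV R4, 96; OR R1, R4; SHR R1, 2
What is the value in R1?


Register state trace:
  MOV R1, 84  → R1 = 84 (0b01010100)
  MOV R4, 96  → R4 = 96 (0b01100000)
  OR R1, R4  → R1 = 84 OR 96 = 116 (0b01110100)
  SHR R1, 2  → R1 = 116 >> 2 = 29
Final: R1 = 29

29


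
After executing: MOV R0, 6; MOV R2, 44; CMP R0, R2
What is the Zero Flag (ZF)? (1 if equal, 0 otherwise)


Register state trace:
  MOV R0, 6  → R0 = 6
  MOV R2, 44  → R2 = 44
  CMP R0, R2  → computes 6 - 44 = -38
  Result is nonzero, so values are not equal
ZF = 0

0


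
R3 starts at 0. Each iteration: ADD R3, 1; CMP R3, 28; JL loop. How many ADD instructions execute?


Loop trace (R3 starts at 0, target 28, step 1):
  ADD #1: R3 = 0 + 1 = 1  → 1 < 28, loop
  ADD #2: R3 = 1 + 1 = 2  → 2 < 28, loop
  ADD #3: R3 = 2 + 1 = 3  → 3 < 28, loop
  ADD #4: R3 = 3 + 1 = 4  → 4 < 28, loop
  ADD #5: R3 = 4 + 1 = 5  → 5 < 28, loop
  ADD #6: R3 = 5 + 1 = 6  → 6 < 28, loop
  ADD #7: R3 = 6 + 1 = 7  → 7 < 28, loop
  ADD #8: R3 = 7 + 1 = 8  → 8 < 28, loop
  ADD #9: R3 = 8 + 1 = 9  → 9 < 28, loop
  ADD #10: R3 = 9 + 1 = 10  → 10 < 28, loop
  ADD #11: R3 = 10 + 1 = 11  → 11 < 28, loop
  ADD #12: R3 = 11 + 1 = 12  → 12 < 28, loop
  ADD #13: R3 = 12 + 1 = 13  → 13 < 28, loop
  ADD #14: R3 = 13 + 1 = 14  → 14 < 28, loop
  ADD #15: R3 = 14 + 1 = 15  → 15 < 28, loop
  ADD #16: R3 = 15 + 1 = 16  → 16 < 28, loop
  ADD #17: R3 = 16 + 1 = 17  → 17 < 28, loop
  ADD #18: R3 = 17 + 1 = 18  → 18 < 28, loop
  ADD #19: R3 = 18 + 1 = 19  → 19 < 28, loop
  ADD #20: R3 = 19 + 1 = 20  → 20 < 28, loop
  ADD #21: R3 = 20 + 1 = 21  → 21 < 28, loop
  ADD #22: R3 = 21 + 1 = 22  → 22 < 28, loop
  ADD #23: R3 = 22 + 1 = 23  → 23 < 28, loop
  ADD #24: R3 = 23 + 1 = 24  → 24 < 28, loop
  ADD #25: R3 = 24 + 1 = 25  → 25 < 28, loop
  ADD #26: R3 = 25 + 1 = 26  → 26 < 28, loop
  ADD #27: R3 = 26 + 1 = 27  → 27 < 28, loop
  ADD #28: R3 = 27 + 1 = 28  → 28 >= 28, exit
Total ADD instructions: 28

28


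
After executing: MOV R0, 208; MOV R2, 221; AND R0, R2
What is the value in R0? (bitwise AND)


Register state trace:
  MOV R0, 208  → R0 = 208 (0b11010000)
  MOV R2, 221  → R2 = 221 (0b11011101)
  AND R0, R2  → R0 = 208 AND 221 = 208 (0b11010000)
Final: R0 = 208

208


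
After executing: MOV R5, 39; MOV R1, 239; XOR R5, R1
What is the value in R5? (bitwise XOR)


Register state trace:
  MOV R5, 39  → R5 = 39 (0b00100111)
  MOV R1, 239  → R1 = 239 (0b11101111)
  XOR R5, R1  → R5 = 39 XOR 239 = 200 (0b11001000)
Final: R5 = 200

200


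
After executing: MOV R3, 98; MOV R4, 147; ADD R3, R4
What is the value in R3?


Register state trace:
  MOV R3, 98  → R3 = 98
  MOV R4, 147  → R4 = 147
  ADD R3, R4  → R3 = 98 + 147 = 245
Final: R3 = 245

245


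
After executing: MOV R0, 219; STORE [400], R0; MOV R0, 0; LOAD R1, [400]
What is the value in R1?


Register and memory trace:
  MOV R0, 219  → R0 = 219
  STORE [400], R0  → mem[400] = 219
  MOV R0, 0  → R0 = 0
  LOAD R1, [400]  → R1 = mem[400] = 219
Final: R1 = 219

219


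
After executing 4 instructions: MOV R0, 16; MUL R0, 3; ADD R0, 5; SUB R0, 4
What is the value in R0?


Register state trace:
  MOV R0, 16  → R0 = 16
  MUL R0, 3  → R0 = 16 * 3 = 48
  ADD R0, 5  → R0 = 48 + 5 = 53
  SUB R0, 4  → R0 = 53 - 4 = 49
Final: R0 = 49

49


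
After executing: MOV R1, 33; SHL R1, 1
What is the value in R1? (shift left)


Register state trace:
  MOV R1, 33  → R1 = 33
  SHL R1, 1  → R1 = 33 << 1 = 33 * 2^1 = 66
Final: R1 = 66

66


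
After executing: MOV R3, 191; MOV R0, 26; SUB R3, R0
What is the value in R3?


Register state trace:
  MOV R3, 191  → R3 = 191
  MOV R0, 26  → R0 = 26
  SUB R3, R0  → R3 = 191 - 26 = 165
Final: R3 = 165

165


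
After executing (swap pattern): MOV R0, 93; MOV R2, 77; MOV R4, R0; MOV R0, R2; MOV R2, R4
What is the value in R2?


Register state trace (swap pattern):
  MOV R0, 93  → R0 = 93
  MOV R2, 77  → R2 = 77
  MOV R4, R0  → R4 = 93  (save R0)
  MOV R0, R2  → R0 = 77  (R0 gets R2's value)
  MOV R2, R4  → R2 = 93  (R2 gets saved value)
Final: R2 = 93

93


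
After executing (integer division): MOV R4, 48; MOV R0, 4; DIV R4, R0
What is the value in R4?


Register state trace:
  MOV R4, 48  → R4 = 48
  MOV R0, 4  → R0 = 4
  DIV R4, R0  → R4 = 48 // 4 = 12
Final: R4 = 12

12


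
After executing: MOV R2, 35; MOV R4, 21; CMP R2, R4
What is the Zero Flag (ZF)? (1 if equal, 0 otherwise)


Register state trace:
  MOV R2, 35  → R2 = 35
  MOV R4, 21  → R4 = 21
  CMP R2, R4  → computes 35 - 21 = 14
  Result is nonzero, so values are not equal
ZF = 0

0
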